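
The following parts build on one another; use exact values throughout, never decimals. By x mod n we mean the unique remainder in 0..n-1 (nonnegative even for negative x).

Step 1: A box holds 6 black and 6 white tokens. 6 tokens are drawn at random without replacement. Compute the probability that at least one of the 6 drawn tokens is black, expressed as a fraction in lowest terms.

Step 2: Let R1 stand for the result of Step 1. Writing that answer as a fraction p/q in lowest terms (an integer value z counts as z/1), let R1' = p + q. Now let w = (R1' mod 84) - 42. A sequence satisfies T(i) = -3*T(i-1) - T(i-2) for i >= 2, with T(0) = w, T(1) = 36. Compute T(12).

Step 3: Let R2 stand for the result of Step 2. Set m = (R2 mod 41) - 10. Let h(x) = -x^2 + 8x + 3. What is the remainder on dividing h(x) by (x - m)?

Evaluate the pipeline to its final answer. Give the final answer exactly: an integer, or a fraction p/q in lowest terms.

-125

Step 1: total draws C(12,6) = 924; complement C(6,6) = 1; favorable 924 - 1 = 923; P = 923/924; answer 923/924
Step 2: R1 = 923/924; threaded value p + q = 1847; w = 41; T(2) = -3*(36) - 1*(41) = -149; iterating: T(2)=-149, T(3)=411, T(4)=-1084, T(5)=2841, T(6)=-7439, T(7)=19476, T(8)=-50989, T(9)=133491, T(10)=-349484, T(11)=914961, T(12)=-2395399; answer -2395399
Step 3: R2 = -2395399; m = 16; remainder = value at the root: -1*(16)^2 + 8*(16)^1 + 3 = (-256) + (128) + (3) = -125; answer -125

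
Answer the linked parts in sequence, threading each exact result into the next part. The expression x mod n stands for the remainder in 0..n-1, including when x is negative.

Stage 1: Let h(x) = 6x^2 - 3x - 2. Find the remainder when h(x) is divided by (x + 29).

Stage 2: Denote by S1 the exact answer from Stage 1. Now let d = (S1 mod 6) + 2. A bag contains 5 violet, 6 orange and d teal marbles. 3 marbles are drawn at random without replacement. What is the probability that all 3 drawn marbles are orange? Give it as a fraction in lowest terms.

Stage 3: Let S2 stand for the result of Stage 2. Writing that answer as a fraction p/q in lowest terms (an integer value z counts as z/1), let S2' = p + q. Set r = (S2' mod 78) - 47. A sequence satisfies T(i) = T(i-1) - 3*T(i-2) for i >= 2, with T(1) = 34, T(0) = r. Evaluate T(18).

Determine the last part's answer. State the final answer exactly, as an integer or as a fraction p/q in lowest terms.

Stage 1: remainder = value at the root: 6*(-29)^2 - 3*(-29)^1 - 2 = (5046) + (87) + (-2) = 5131; answer 5131
Stage 2: S1 = 5131; d = 3; total draws C(14,3) = 364; favorable C(6,3) = 20; P = 5/91; answer 5/91
Stage 3: S2 = 5/91; threaded value p + q = 96; r = -29; T(2) = 1*(34) - 3*(-29) = 121; iterating: T(2)=121, T(3)=19, T(4)=-344, T(5)=-401, T(6)=631, T(7)=1834, T(8)=-59, T(9)=-5561, T(10)=-5384, T(11)=11299, T(12)=27451, T(13)=-6446, T(14)=-88799, T(15)=-69461, T(16)=196936, T(17)=405319, T(18)=-185489; answer -185489

-185489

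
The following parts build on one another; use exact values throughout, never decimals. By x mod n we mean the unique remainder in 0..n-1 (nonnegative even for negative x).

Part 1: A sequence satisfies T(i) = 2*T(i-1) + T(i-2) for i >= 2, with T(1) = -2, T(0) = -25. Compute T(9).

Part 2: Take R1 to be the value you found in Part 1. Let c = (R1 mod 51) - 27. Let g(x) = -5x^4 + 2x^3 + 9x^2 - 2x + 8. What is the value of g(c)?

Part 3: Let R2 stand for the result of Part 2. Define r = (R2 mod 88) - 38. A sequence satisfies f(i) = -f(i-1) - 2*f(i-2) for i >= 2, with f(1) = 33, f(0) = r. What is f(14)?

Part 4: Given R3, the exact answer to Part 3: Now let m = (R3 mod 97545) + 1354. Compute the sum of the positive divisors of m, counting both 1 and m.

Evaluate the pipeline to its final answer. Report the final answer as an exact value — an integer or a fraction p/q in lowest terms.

Part 1: T(2) = 2*(-2) + 1*(-25) = -29; iterating: T(2)=-29, T(3)=-60, T(4)=-149, T(5)=-358, T(6)=-865, T(7)=-2088, T(8)=-5041, T(9)=-12170; answer -12170
Part 2: R1 = -12170; c = -8; -5*(-8)^4 + 2*(-8)^3 + 9*(-8)^2 - 2*(-8)^1 + 8 = (-20480) + (-1024) + (576) + (16) + (8) = -20904; answer -20904
Part 3: R2 = -20904; r = 2; f(2) = -1*(33) - 2*(2) = -37; iterating: f(2)=-37, f(3)=-29, f(4)=103, f(5)=-45, f(6)=-161, f(7)=251, f(8)=71, f(9)=-573, f(10)=431, f(11)=715, f(12)=-1577, f(13)=147, f(14)=3007; answer 3007
Part 4: R3 = 3007; m = 4361; 4361 = 7^2 * 89; sigma = (1 + 7 + 49) * (1 + 89) = 57 * 90 = 5130; answer 5130

5130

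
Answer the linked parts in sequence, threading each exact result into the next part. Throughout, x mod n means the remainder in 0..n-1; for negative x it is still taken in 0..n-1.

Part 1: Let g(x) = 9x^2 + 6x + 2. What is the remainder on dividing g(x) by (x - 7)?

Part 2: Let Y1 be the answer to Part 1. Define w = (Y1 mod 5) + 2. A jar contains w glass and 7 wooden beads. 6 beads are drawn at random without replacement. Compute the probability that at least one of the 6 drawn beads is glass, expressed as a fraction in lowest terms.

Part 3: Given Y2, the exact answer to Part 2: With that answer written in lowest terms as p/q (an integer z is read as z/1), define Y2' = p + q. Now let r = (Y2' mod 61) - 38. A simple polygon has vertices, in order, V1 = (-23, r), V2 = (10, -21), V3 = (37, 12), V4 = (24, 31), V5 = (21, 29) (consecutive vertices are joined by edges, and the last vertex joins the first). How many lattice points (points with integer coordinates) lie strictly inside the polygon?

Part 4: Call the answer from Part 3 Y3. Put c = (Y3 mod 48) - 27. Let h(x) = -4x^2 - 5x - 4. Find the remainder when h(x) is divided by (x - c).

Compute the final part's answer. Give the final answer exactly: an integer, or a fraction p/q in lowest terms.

Part 1: remainder = value at the root: 9*(7)^2 + 6*(7)^1 + 2 = (441) + (42) + (2) = 485; answer 485
Part 2: Y1 = 485; w = 2; total draws C(9,6) = 84; complement C(7,6) = 7; favorable 84 - 7 = 77; P = 11/12; answer 11/12
Part 3: Y2 = 11/12; threaded value p + q = 23; r = -15; cross terms: (-23*-21 - 10*-15)=633, (10*12 - 37*-21)=897, (37*31 - 24*12)=859, (24*29 - 21*31)=45, (21*-15 - -23*29)=352; twice the area = |2786| = 2786; area = 1393; boundary points = 3 + 3 + 1 + 1 + 44 = 52; strictly interior points = area - boundary/2 + 1 = 1368; answer 1368
Part 4: Y3 = 1368; c = -3; remainder = value at the root: -4*(-3)^2 - 5*(-3)^1 - 4 = (-36) + (15) + (-4) = -25; answer -25

-25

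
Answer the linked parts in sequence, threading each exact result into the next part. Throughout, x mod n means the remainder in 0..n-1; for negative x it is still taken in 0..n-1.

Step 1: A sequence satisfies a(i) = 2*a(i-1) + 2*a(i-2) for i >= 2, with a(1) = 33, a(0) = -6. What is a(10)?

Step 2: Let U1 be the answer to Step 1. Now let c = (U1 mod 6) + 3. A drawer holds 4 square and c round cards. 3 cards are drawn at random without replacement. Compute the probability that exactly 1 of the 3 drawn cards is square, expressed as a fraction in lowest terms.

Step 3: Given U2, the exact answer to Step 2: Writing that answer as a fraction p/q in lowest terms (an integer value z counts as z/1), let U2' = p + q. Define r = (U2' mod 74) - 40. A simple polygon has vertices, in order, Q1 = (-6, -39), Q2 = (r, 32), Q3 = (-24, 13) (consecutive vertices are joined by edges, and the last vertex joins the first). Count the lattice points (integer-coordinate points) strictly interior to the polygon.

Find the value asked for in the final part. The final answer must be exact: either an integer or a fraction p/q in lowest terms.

976

Step 1: a(2) = 2*(33) + 2*(-6) = 54; iterating: a(2)=54, a(3)=174, a(4)=456, a(5)=1260, a(6)=3432, a(7)=9384, a(8)=25632, a(9)=70032, a(10)=191328; answer 191328
Step 2: U1 = 191328; c = 3; total draws C(7,3) = 35; favorable C(4,1)*C(3,2) = 12; P = 12/35; answer 12/35
Step 3: U2 = 12/35; threaded value p + q = 47; r = 7; cross terms: (-6*32 - 7*-39)=81, (7*13 - -24*32)=859, (-24*-39 - -6*13)=1014; twice the area = |1954| = 1954; area = 977; boundary points = 1 + 1 + 2 = 4; strictly interior points = area - boundary/2 + 1 = 976; answer 976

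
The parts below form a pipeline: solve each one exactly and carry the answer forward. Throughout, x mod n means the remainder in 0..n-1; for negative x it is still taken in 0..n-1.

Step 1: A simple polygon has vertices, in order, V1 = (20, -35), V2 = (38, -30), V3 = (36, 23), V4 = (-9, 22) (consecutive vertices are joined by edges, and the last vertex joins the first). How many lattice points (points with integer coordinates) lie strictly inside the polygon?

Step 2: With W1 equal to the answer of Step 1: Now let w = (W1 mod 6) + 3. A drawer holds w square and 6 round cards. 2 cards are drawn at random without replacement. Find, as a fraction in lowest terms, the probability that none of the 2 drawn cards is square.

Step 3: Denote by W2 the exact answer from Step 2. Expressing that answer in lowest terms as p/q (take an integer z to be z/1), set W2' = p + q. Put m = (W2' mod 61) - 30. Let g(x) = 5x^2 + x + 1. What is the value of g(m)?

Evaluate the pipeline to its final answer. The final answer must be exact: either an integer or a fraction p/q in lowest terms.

Step 1: cross terms: (20*-30 - 38*-35)=730, (38*23 - 36*-30)=1954, (36*22 - -9*23)=999, (-9*-35 - 20*22)=-125; twice the area = |3558| = 3558; area = 1779; boundary points = 1 + 1 + 1 + 1 = 4; strictly interior points = area - boundary/2 + 1 = 1778; answer 1778
Step 2: W1 = 1778; w = 5; total draws C(11,2) = 55; favorable C(6,2) = 15; P = 3/11; answer 3/11
Step 3: W2 = 3/11; threaded value p + q = 14; m = -16; 5*(-16)^2 + 1*(-16)^1 + 1 = (1280) + (-16) + (1) = 1265; answer 1265

1265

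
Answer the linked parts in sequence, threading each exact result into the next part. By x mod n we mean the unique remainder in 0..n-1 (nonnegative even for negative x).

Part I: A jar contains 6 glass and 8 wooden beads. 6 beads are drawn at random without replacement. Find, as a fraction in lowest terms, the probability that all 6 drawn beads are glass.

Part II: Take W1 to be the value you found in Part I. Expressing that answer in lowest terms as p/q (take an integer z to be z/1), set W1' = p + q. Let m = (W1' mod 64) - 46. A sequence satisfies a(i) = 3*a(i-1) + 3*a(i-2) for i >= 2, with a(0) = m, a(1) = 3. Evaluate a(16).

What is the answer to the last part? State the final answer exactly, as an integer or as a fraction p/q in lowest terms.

5597838639

Part I: total draws C(14,6) = 3003; favorable C(6,6) = 1; P = 1/3003; answer 1/3003
Part II: W1 = 1/3003; threaded value p + q = 3004; m = 14; a(2) = 3*(3) + 3*(14) = 51; iterating: a(2)=51, a(3)=162, a(4)=639, a(5)=2403, a(6)=9126, a(7)=34587, a(8)=131139, a(9)=497178, a(10)=1884951, a(11)=7146387, a(12)=27094014, a(13)=102721203, a(14)=389445651, a(15)=1476500562, a(16)=5597838639; answer 5597838639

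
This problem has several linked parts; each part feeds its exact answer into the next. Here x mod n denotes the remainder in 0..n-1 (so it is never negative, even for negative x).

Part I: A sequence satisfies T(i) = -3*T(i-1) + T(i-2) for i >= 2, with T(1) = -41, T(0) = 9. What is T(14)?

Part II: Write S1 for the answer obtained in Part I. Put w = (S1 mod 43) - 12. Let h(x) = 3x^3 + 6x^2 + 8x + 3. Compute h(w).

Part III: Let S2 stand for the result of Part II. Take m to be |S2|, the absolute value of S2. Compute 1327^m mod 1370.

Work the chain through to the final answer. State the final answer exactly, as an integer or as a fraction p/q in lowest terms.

1323

Part I: T(2) = -3*(-41) + 1*(9) = 132; iterating: T(2)=132, T(3)=-437, T(4)=1443, T(5)=-4766, T(6)=15741, T(7)=-51989, T(8)=171708, T(9)=-567113, T(10)=1873047, T(11)=-6186254, T(12)=20431809, T(13)=-67481681, T(14)=222876852; answer 222876852
Part II: S1 = 222876852; w = 14; 3*(14)^3 + 6*(14)^2 + 8*(14)^1 + 3 = (8232) + (1176) + (112) + (3) = 9523; answer 9523
Part III: S2 = 9523; m = 9523; squarings mod 1370: 1327^1=1327, 1327^2=479, 1327^4=651, 1327^8=471, 1327^16=1271, 1327^32=211, 1327^64=681, 1327^128=701, 1327^256=941, 1327^512=461, 1327^1024=171, 1327^2048=471, 1327^4096=1271, 1327^8192=211; 1327^9523 = 1327^1 * 1327^2 * 1327^16 * 1327^32 * 1327^256 * 1327^1024 * 1327^8192 = 1323 (mod 1370); answer 1323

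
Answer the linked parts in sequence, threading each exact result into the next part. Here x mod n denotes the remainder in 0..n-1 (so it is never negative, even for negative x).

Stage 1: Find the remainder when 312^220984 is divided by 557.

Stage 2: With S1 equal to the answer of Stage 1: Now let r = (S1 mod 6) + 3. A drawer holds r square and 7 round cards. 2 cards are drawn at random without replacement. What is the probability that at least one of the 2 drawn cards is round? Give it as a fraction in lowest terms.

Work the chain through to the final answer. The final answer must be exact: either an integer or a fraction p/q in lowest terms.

49/55

Stage 1: squarings mod 557: 312^1=312, 312^2=426, 312^4=451, 312^8=96, 312^16=304, 312^32=511, 312^64=445, 312^128=290, 312^256=550, 312^512=49, 312^1024=173, 312^2048=408, 312^4096=478, 312^8192=114, 312^16384=185, 312^32768=248, 312^65536=234, 312^131072=170; 312^220984 = 312^8 * 312^16 * 312^32 * 312^256 * 312^512 * 312^1024 * 312^2048 * 312^4096 * 312^16384 * 312^65536 * 312^131072 = 205 (mod 557); answer 205
Stage 2: S1 = 205; r = 4; total draws C(11,2) = 55; complement C(4,2) = 6; favorable 55 - 6 = 49; P = 49/55; answer 49/55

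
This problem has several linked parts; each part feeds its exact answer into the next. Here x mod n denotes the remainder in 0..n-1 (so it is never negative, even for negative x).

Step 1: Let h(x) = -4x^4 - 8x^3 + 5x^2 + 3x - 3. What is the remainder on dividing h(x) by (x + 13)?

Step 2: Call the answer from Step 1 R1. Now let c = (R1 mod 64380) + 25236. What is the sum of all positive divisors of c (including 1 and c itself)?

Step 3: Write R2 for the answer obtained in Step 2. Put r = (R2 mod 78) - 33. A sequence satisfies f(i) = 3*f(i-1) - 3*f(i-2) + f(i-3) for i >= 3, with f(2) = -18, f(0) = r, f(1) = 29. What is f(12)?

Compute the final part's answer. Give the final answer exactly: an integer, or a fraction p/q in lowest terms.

-3843

Step 1: remainder = value at the root: -4*(-13)^4 - 8*(-13)^3 + 5*(-13)^2 + 3*(-13)^1 - 3 = (-114244) + (17576) + (845) + (-39) + (-3) = -95865; answer -95865
Step 2: R1 = -95865; c = 58131; 58131 = 3^3 * 2153; sigma = (1 + 3 + 9 + 27) * (1 + 2153) = 40 * 2154 = 86160; answer 86160
Step 3: R2 = 86160; r = 15; f(3) = 3*(-18) - 3*(29) + 1*(15) = -126; iterating: f(3)=-126, f(4)=-295, f(5)=-525, f(6)=-816, f(7)=-1168, f(8)=-1581, f(9)=-2055, f(10)=-2590, f(11)=-3186, f(12)=-3843; answer -3843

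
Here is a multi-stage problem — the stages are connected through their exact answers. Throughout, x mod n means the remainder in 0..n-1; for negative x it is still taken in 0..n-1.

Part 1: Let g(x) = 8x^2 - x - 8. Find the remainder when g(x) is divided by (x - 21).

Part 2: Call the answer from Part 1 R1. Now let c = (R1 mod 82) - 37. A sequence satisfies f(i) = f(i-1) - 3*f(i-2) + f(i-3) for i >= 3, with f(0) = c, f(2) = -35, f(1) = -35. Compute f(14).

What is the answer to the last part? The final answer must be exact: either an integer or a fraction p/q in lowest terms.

-8795

Part 1: remainder = value at the root: 8*(21)^2 - 1*(21)^1 - 8 = (3528) + (-21) + (-8) = 3499; answer 3499
Part 2: R1 = 3499; c = 18; f(3) = 1*(-35) - 3*(-35) + 1*(18) = 88; iterating: f(3)=88, f(4)=158, f(5)=-141, f(6)=-527, f(7)=54, f(8)=1494, f(9)=805, f(10)=-3623, f(11)=-4544, f(12)=7130, f(13)=17139, f(14)=-8795; answer -8795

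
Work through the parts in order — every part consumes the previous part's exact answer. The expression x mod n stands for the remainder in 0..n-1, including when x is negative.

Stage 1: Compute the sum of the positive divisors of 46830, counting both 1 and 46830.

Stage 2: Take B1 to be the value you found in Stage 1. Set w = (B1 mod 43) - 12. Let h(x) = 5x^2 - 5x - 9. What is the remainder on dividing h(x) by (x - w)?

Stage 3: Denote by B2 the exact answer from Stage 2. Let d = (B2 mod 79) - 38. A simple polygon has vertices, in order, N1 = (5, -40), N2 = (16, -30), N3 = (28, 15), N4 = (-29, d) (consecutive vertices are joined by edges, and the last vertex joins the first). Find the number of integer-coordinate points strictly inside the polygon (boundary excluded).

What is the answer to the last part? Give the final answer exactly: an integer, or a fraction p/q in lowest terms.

Stage 1: 46830 = 2 * 3 * 5 * 7 * 223; sigma = (1 + 2) * (1 + 3) * (1 + 5) * (1 + 7) * (1 + 223) = 3 * 4 * 6 * 8 * 224 = 129024; answer 129024
Stage 2: B1 = 129024; w = 12; remainder = value at the root: 5*(12)^2 - 5*(12)^1 - 9 = (720) + (-60) + (-9) = 651; answer 651
Stage 3: B2 = 651; d = -19; cross terms: (5*-30 - 16*-40)=490, (16*15 - 28*-30)=1080, (28*-19 - -29*15)=-97, (-29*-40 - 5*-19)=1255; twice the area = |2728| = 2728; area = 1364; boundary points = 1 + 3 + 1 + 1 = 6; strictly interior points = area - boundary/2 + 1 = 1362; answer 1362

1362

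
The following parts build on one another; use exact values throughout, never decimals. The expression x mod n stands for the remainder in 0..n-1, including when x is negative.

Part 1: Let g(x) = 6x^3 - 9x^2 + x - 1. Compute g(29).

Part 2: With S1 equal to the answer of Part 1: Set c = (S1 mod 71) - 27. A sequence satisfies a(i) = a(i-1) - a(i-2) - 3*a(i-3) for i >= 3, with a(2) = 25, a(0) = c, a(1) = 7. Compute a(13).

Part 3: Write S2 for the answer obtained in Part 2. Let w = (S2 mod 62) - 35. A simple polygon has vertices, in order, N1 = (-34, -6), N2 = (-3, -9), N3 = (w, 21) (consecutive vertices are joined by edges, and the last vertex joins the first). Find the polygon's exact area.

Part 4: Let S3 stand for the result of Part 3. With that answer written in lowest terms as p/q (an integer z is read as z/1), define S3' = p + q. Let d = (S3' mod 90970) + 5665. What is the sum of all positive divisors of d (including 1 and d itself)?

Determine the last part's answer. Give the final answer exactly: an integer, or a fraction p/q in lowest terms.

Part 1: 6*(29)^3 - 9*(29)^2 + 1*(29)^1 - 1 = (146334) + (-7569) + (29) + (-1) = 138793; answer 138793
Part 2: S1 = 138793; c = 32; a(3) = 1*(25) - 1*(7) - 3*(32) = -78; iterating: a(3)=-78, a(4)=-124, a(5)=-121, a(6)=237, a(7)=730, a(8)=856, a(9)=-585, a(10)=-3631, a(11)=-5614, a(12)=-228, a(13)=16279; answer 16279
Part 3: S2 = 16279; w = 0; cross terms: (-34*-9 - -3*-6)=288, (-3*21 - 0*-9)=-63, (0*-6 - -34*21)=714; twice the area = |939| = 939; area = 939/2; answer 939/2
Part 4: S3 = 939/2; threaded value p + q = 941; d = 6606; 6606 = 2 * 3^2 * 367; sigma = (1 + 2) * (1 + 3 + 9) * (1 + 367) = 3 * 13 * 368 = 14352; answer 14352

14352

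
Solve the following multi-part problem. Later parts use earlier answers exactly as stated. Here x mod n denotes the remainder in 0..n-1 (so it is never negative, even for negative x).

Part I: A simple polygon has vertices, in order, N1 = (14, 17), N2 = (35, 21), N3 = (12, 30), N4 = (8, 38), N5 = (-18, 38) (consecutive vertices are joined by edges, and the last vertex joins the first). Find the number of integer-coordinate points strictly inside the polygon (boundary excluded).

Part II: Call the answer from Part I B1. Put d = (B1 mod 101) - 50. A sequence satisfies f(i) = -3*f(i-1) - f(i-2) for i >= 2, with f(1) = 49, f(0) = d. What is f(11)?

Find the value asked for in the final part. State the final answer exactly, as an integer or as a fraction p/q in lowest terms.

610769

Part I: cross terms: (14*21 - 35*17)=-301, (35*30 - 12*21)=798, (12*38 - 8*30)=216, (8*38 - -18*38)=988, (-18*17 - 14*38)=-838; twice the area = |863| = 863; area = 863/2; boundary points = 1 + 1 + 4 + 26 + 1 = 33; strictly interior points = area - boundary/2 + 1 = 416; answer 416
Part II: B1 = 416; d = -38; f(2) = -3*(49) - 1*(-38) = -109; iterating: f(2)=-109, f(3)=278, f(4)=-725, f(5)=1897, f(6)=-4966, f(7)=13001, f(8)=-34037, f(9)=89110, f(10)=-233293, f(11)=610769; answer 610769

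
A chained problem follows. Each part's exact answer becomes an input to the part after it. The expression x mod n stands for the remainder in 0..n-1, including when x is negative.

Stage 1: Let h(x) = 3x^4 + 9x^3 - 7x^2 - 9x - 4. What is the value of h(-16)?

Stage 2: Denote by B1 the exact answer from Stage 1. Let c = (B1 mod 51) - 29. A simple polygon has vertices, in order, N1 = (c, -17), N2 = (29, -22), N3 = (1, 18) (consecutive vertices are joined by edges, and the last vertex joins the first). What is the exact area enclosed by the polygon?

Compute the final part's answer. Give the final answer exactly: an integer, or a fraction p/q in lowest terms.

230

Stage 1: 3*(-16)^4 + 9*(-16)^3 - 7*(-16)^2 - 9*(-16)^1 - 4 = (196608) + (-36864) + (-1792) + (144) + (-4) = 158092; answer 158092
Stage 2: B1 = 158092; c = 14; cross terms: (14*-22 - 29*-17)=185, (29*18 - 1*-22)=544, (1*-17 - 14*18)=-269; twice the area = |460| = 460; area = 230; answer 230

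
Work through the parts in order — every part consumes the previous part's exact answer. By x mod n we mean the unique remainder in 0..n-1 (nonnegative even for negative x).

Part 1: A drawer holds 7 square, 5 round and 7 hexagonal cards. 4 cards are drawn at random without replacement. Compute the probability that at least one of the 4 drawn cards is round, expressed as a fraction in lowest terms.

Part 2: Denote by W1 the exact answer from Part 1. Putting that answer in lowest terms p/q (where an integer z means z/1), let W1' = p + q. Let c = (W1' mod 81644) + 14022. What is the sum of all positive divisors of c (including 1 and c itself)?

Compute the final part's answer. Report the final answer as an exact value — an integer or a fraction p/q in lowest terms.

20774

Part 1: total draws C(19,4) = 3876; complement C(14,4) = 1001; favorable 3876 - 1001 = 2875; P = 2875/3876; answer 2875/3876
Part 2: W1 = 2875/3876; threaded value p + q = 6751; c = 20773; 20773 is prime, so its only divisors are 1 and 20773; sigma = 1 + 20773 = 20774; answer 20774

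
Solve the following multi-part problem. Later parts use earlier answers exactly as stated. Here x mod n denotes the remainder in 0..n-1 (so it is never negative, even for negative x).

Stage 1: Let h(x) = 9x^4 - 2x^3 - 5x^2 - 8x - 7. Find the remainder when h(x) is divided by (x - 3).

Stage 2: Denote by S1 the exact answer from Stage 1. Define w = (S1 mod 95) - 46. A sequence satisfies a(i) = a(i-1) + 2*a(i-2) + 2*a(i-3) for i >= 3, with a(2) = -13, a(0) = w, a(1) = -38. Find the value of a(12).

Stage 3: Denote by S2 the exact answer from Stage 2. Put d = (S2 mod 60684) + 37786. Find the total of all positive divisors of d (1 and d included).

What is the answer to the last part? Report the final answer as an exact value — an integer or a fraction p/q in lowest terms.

80192

Stage 1: remainder = value at the root: 9*(3)^4 - 2*(3)^3 - 5*(3)^2 - 8*(3)^1 - 7 = (729) + (-54) + (-45) + (-24) + (-7) = 599; answer 599
Stage 2: S1 = 599; w = -17; a(3) = 1*(-13) + 2*(-38) + 2*(-17) = -123; iterating: a(3)=-123, a(4)=-225, a(5)=-497, a(6)=-1193, a(7)=-2637, a(8)=-6017, a(9)=-13677, a(10)=-30985, a(11)=-70373, a(12)=-159697; answer -159697
Stage 3: S2 = -159697; d = 60141; 60141 = 3 * 20047; sigma = (1 + 3) * (1 + 20047) = 4 * 20048 = 80192; answer 80192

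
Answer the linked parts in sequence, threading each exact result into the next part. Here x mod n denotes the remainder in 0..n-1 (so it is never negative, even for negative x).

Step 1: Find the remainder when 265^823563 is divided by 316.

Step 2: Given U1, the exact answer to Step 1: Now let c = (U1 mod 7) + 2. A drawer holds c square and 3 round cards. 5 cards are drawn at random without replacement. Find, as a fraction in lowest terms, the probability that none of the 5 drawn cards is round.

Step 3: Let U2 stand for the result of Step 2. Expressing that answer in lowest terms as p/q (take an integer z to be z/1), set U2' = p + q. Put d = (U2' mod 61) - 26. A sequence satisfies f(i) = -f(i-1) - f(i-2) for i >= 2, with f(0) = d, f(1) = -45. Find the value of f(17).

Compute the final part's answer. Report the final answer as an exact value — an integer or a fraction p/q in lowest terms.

Step 1: squarings mod 316: 265^1=265, 265^2=73, 265^4=273, 265^8=269, 265^16=313, 265^32=9, 265^64=81, 265^128=241, 265^256=253, 265^512=177, 265^1024=45, 265^2048=129, 265^4096=209, 265^8192=73, 265^16384=273, 265^32768=269, 265^65536=313, 265^131072=9, 265^262144=81, 265^524288=241; 265^823563 = 265^1 * 265^2 * 265^8 * 265^256 * 265^4096 * 265^32768 * 265^262144 * 265^524288 = 157 (mod 316); answer 157
Step 2: U1 = 157; c = 5; total draws C(8,5) = 56; favorable C(5,5) = 1; P = 1/56; answer 1/56
Step 3: U2 = 1/56; threaded value p + q = 57; d = 31; f(2) = -1*(-45) - 1*(31) = 14; iterating: f(2)=14, f(3)=31, f(4)=-45, f(5)=14, f(6)=31, f(7)=-45, f(8)=14, f(9)=31, f(10)=-45, f(11)=14, f(12)=31, f(13)=-45, f(14)=14, f(15)=31, f(16)=-45, f(17)=14; answer 14

14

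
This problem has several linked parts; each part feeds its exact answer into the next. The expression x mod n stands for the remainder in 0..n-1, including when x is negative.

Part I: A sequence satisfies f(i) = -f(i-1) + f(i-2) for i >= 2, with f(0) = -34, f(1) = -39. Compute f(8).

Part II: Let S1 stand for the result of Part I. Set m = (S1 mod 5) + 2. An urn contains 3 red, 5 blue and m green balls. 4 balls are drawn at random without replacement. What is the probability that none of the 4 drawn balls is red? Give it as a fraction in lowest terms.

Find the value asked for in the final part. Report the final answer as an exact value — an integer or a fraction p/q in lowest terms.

Part I: f(2) = -1*(-39) + 1*(-34) = 5; iterating: f(2)=5, f(3)=-44, f(4)=49, f(5)=-93, f(6)=142, f(7)=-235, f(8)=377; answer 377
Part II: S1 = 377; m = 4; total draws C(12,4) = 495; favorable C(9,4) = 126; P = 14/55; answer 14/55

14/55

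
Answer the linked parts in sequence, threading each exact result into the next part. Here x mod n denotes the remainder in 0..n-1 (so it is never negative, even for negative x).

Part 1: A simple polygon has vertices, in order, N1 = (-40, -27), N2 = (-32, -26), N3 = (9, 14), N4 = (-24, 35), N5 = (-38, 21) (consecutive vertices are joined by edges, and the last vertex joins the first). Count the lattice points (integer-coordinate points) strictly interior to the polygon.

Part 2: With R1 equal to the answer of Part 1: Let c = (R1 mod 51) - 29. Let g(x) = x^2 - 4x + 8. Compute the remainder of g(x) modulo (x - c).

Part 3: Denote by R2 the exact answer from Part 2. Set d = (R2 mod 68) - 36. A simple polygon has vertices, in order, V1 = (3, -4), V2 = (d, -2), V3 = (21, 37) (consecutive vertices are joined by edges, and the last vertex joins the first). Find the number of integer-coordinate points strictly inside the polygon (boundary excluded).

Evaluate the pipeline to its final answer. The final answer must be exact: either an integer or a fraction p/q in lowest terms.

Part 1: cross terms: (-40*-26 - -32*-27)=176, (-32*14 - 9*-26)=-214, (9*35 - -24*14)=651, (-24*21 - -38*35)=826, (-38*-27 - -40*21)=1866; twice the area = |3305| = 3305; area = 3305/2; boundary points = 1 + 1 + 3 + 14 + 2 = 21; strictly interior points = area - boundary/2 + 1 = 1643; answer 1643
Part 2: R1 = 1643; c = -18; remainder = value at the root: 1*(-18)^2 - 4*(-18)^1 + 8 = (324) + (72) + (8) = 404; answer 404
Part 3: R2 = 404; d = 28; cross terms: (3*-2 - 28*-4)=106, (28*37 - 21*-2)=1078, (21*-4 - 3*37)=-195; twice the area = |989| = 989; area = 989/2; boundary points = 1 + 1 + 1 = 3; strictly interior points = area - boundary/2 + 1 = 494; answer 494

494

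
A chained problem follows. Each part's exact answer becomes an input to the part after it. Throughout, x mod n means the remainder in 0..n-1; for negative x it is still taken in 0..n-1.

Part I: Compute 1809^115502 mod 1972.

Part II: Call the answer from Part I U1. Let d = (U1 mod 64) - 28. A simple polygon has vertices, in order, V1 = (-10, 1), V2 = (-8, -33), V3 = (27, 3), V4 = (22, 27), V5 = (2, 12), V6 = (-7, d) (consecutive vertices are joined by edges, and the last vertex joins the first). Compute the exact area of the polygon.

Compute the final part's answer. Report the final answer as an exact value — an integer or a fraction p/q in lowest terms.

Part I: squarings mod 1972: 1809^1=1809, 1809^2=933, 1809^4=837, 1809^8=509, 1809^16=749, 1809^32=953, 1809^64=1089, 1809^128=749, 1809^256=953, 1809^512=1089, 1809^1024=749, 1809^2048=953, 1809^4096=1089, 1809^8192=749, 1809^16384=953, 1809^32768=1089, 1809^65536=749; 1809^115502 = 1809^2 * 1809^4 * 1809^8 * 1809^32 * 1809^256 * 1809^512 * 1809^16384 * 1809^32768 * 1809^65536 = 1861 (mod 1972); answer 1861
Part II: U1 = 1861; d = -23; cross terms: (-10*-33 - -8*1)=338, (-8*3 - 27*-33)=867, (27*27 - 22*3)=663, (22*12 - 2*27)=210, (2*-23 - -7*12)=38, (-7*1 - -10*-23)=-237; twice the area = |1879| = 1879; area = 1879/2; answer 1879/2

1879/2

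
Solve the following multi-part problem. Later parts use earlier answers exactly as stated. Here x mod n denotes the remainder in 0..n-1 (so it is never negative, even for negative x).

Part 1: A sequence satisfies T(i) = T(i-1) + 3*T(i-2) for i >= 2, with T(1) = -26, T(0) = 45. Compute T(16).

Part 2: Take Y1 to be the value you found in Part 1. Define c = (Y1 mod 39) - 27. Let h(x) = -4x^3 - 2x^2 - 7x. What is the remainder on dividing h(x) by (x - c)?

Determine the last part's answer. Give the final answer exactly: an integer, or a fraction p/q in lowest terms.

485

Part 1: T(2) = 1*(-26) + 3*(45) = 109; iterating: T(2)=109, T(3)=31, T(4)=358, T(5)=451, T(6)=1525, T(7)=2878, T(8)=7453, T(9)=16087, T(10)=38446, T(11)=86707, T(12)=202045, T(13)=462166, T(14)=1068301, T(15)=2454799, T(16)=5659702; answer 5659702
Part 2: Y1 = 5659702; c = -5; remainder = value at the root: -4*(-5)^3 - 2*(-5)^2 - 7*(-5)^1 = (500) + (-50) + (35) = 485; answer 485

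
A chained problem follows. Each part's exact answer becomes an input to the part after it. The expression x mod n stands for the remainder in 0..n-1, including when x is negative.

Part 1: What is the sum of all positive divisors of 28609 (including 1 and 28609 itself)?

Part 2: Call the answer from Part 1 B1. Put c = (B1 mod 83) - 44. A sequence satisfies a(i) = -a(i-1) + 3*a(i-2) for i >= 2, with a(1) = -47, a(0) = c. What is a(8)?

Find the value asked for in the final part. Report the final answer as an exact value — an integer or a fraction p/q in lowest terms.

6125

Part 1: 28609 = 7 * 61 * 67; sigma = (1 + 7) * (1 + 61) * (1 + 67) = 8 * 62 * 68 = 33728; answer 33728
Part 2: B1 = 33728; c = -14; a(2) = -1*(-47) + 3*(-14) = 5; iterating: a(2)=5, a(3)=-146, a(4)=161, a(5)=-599, a(6)=1082, a(7)=-2879, a(8)=6125; answer 6125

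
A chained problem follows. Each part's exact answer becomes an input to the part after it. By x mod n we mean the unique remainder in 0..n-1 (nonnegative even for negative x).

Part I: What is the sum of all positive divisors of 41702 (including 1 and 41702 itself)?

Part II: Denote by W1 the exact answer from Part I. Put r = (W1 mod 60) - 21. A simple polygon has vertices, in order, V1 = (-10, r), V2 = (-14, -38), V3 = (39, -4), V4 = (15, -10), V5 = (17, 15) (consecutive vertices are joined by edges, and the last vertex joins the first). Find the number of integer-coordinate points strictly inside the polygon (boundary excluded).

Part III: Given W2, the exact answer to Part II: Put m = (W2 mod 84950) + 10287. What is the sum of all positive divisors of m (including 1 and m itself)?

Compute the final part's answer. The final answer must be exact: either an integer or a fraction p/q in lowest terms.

Part I: 41702 = 2 * 29 * 719; sigma = (1 + 2) * (1 + 29) * (1 + 719) = 3 * 30 * 720 = 64800; answer 64800
Part II: W1 = 64800; r = -21; cross terms: (-10*-38 - -14*-21)=86, (-14*-4 - 39*-38)=1538, (39*-10 - 15*-4)=-330, (15*15 - 17*-10)=395, (17*-21 - -10*15)=-207; twice the area = |1482| = 1482; area = 741; boundary points = 1 + 1 + 6 + 1 + 9 = 18; strictly interior points = area - boundary/2 + 1 = 733; answer 733
Part III: W2 = 733; m = 11020; 11020 = 2^2 * 5 * 19 * 29; sigma = (1 + 2 + 4) * (1 + 5) * (1 + 19) * (1 + 29) = 7 * 6 * 20 * 30 = 25200; answer 25200

25200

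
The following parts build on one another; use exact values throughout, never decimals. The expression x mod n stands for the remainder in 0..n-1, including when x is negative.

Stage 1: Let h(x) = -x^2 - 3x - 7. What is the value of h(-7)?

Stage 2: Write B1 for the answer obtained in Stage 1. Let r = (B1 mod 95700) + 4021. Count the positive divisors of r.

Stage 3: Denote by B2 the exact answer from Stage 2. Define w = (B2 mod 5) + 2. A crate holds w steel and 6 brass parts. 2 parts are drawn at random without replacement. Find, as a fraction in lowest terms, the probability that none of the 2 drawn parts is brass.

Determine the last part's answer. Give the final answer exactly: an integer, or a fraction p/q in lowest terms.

Stage 1: -1*(-7)^2 - 3*(-7)^1 - 7 = (-49) + (21) + (-7) = -35; answer -35
Stage 2: B1 = -35; r = 99686; 99686 = 2 * 49843; number of divisors = (1+1) * (1+1) = 4; answer 4
Stage 3: B2 = 4; w = 6; total draws C(12,2) = 66; favorable C(6,2) = 15; P = 5/22; answer 5/22

5/22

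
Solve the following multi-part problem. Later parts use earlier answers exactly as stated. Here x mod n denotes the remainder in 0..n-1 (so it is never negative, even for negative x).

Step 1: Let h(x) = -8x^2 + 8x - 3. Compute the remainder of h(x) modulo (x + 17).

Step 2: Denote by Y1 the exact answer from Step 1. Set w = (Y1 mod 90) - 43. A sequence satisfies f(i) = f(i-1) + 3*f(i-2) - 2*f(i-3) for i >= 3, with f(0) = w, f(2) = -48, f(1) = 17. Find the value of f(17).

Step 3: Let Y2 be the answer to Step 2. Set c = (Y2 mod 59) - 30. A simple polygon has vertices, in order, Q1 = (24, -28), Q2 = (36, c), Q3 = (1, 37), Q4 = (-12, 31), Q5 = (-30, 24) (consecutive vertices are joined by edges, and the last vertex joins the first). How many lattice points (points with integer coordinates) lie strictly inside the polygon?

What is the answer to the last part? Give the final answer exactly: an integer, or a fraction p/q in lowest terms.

Step 1: remainder = value at the root: -8*(-17)^2 + 8*(-17)^1 - 3 = (-2312) + (-136) + (-3) = -2451; answer -2451
Step 2: Y1 = -2451; w = 26; f(3) = 1*(-48) + 3*(17) - 2*(26) = -49; iterating: f(3)=-49, f(4)=-227, f(5)=-278, f(6)=-861, f(7)=-1241, f(8)=-3268, f(9)=-5269, f(10)=-12591, f(11)=-21862, f(12)=-49097, f(13)=-89501, f(14)=-193068, f(15)=-363377, f(16)=-763579, f(17)=-1467574; answer -1467574
Step 3: Y2 = -1467574; c = 21; cross terms: (24*21 - 36*-28)=1512, (36*37 - 1*21)=1311, (1*31 - -12*37)=475, (-12*24 - -30*31)=642, (-30*-28 - 24*24)=264; twice the area = |4204| = 4204; area = 2102; boundary points = 1 + 1 + 1 + 1 + 2 = 6; strictly interior points = area - boundary/2 + 1 = 2100; answer 2100

2100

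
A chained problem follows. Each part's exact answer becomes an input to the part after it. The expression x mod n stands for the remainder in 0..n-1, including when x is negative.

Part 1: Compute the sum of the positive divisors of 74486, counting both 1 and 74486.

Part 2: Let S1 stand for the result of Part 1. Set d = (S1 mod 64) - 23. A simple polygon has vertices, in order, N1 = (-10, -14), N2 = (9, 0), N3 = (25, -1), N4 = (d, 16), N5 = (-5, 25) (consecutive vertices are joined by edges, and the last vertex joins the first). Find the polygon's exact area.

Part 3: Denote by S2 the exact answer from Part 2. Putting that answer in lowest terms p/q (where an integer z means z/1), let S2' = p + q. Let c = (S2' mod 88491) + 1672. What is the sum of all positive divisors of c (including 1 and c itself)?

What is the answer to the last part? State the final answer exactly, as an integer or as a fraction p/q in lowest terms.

Part 1: 74486 = 2 * 37243; sigma = (1 + 2) * (1 + 37243) = 3 * 37244 = 111732; answer 111732
Part 2: S1 = 111732; d = 29; cross terms: (-10*0 - 9*-14)=126, (9*-1 - 25*0)=-9, (25*16 - 29*-1)=429, (29*25 - -5*16)=805, (-5*-14 - -10*25)=320; twice the area = |1671| = 1671; area = 1671/2; answer 1671/2
Part 3: S2 = 1671/2; threaded value p + q = 1673; c = 3345; 3345 = 3 * 5 * 223; sigma = (1 + 3) * (1 + 5) * (1 + 223) = 4 * 6 * 224 = 5376; answer 5376

5376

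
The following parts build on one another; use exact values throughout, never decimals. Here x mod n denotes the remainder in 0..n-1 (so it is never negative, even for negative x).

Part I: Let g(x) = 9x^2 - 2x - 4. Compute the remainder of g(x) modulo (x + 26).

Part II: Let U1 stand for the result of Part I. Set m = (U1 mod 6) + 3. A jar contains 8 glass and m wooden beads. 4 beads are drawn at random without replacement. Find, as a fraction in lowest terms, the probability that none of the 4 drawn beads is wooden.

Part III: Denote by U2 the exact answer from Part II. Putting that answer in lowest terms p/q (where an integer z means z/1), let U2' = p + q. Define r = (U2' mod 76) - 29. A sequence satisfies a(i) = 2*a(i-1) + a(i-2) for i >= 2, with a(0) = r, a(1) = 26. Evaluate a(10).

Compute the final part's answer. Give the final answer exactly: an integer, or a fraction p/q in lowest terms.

Part I: remainder = value at the root: 9*(-26)^2 - 2*(-26)^1 - 4 = (6084) + (52) + (-4) = 6132; answer 6132
Part II: U1 = 6132; m = 3; total draws C(11,4) = 330; favorable C(8,4) = 70; P = 7/33; answer 7/33
Part III: U2 = 7/33; threaded value p + q = 40; r = 11; a(2) = 2*(26) + 1*(11) = 63; iterating: a(2)=63, a(3)=152, a(4)=367, a(5)=886, a(6)=2139, a(7)=5164, a(8)=12467, a(9)=30098, a(10)=72663; answer 72663

72663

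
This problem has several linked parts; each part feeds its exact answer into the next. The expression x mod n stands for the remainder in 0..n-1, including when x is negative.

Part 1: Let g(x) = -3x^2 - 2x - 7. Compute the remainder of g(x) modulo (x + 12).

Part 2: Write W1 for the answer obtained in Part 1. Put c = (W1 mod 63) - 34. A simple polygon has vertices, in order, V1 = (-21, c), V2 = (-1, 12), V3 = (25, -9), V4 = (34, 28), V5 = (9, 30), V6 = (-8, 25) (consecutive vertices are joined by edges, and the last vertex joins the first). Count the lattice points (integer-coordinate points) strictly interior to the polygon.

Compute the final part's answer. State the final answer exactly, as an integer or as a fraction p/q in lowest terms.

Part 1: remainder = value at the root: -3*(-12)^2 - 2*(-12)^1 - 7 = (-432) + (24) + (-7) = -415; answer -415
Part 2: W1 = -415; c = -8; cross terms: (-21*12 - -1*-8)=-260, (-1*-9 - 25*12)=-291, (25*28 - 34*-9)=1006, (34*30 - 9*28)=768, (9*25 - -8*30)=465, (-8*-8 - -21*25)=589; twice the area = |2277| = 2277; area = 2277/2; boundary points = 20 + 1 + 1 + 1 + 1 + 1 = 25; strictly interior points = area - boundary/2 + 1 = 1127; answer 1127

1127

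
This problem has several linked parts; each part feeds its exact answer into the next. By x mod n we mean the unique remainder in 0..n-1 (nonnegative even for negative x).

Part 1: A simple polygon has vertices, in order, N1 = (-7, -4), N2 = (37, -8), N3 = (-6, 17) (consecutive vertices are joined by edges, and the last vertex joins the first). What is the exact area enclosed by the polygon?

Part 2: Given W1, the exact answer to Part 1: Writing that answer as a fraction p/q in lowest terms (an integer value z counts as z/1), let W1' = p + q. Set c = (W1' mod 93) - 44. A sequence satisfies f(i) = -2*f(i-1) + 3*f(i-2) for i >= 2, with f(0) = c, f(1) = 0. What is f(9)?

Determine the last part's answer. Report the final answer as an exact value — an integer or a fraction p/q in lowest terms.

Part 1: cross terms: (-7*-8 - 37*-4)=204, (37*17 - -6*-8)=581, (-6*-4 - -7*17)=143; twice the area = |928| = 928; area = 464; answer 464
Part 2: W1 = 464; threaded value p + q = 465; c = -44; f(2) = -2*(0) + 3*(-44) = -132; iterating: f(2)=-132, f(3)=264, f(4)=-924, f(5)=2640, f(6)=-8052, f(7)=24024, f(8)=-72204, f(9)=216480; answer 216480

216480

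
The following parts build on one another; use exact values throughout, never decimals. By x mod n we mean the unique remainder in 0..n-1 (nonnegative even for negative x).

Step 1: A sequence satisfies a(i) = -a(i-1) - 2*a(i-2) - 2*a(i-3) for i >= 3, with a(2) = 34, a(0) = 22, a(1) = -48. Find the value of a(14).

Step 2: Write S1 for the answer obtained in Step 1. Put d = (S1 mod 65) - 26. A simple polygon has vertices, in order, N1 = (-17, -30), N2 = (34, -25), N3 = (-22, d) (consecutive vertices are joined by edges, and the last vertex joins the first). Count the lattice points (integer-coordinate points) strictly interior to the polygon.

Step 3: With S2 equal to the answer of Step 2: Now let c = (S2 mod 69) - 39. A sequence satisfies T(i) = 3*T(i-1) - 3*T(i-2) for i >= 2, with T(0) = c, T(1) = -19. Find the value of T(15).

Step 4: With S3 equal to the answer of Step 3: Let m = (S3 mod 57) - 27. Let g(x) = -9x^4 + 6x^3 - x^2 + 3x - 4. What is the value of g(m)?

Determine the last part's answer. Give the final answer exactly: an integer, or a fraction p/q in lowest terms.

Step 1: a(3) = -1*(34) - 2*(-48) - 2*(22) = 18; iterating: a(3)=18, a(4)=10, a(5)=-114, a(6)=58, a(7)=150, a(8)=-38, a(9)=-378, a(10)=154, a(11)=678, a(12)=-230, a(13)=-1434, a(14)=538; answer 538
Step 2: S1 = 538; d = -8; cross terms: (-17*-25 - 34*-30)=1445, (34*-8 - -22*-25)=-822, (-22*-30 - -17*-8)=524; twice the area = |1147| = 1147; area = 1147/2; boundary points = 1 + 1 + 1 = 3; strictly interior points = area - boundary/2 + 1 = 573; answer 573
Step 3: S2 = 573; c = -18; T(2) = 3*(-19) - 3*(-18) = -3; iterating: T(2)=-3, T(3)=48, T(4)=153, T(5)=315, T(6)=486, T(7)=513, T(8)=81, T(9)=-1296, T(10)=-4131, T(11)=-8505, T(12)=-13122, T(13)=-13851, T(14)=-2187, T(15)=34992; answer 34992
Step 4: S3 = 34992; m = 24; -9*(24)^4 + 6*(24)^3 - 1*(24)^2 + 3*(24)^1 - 4 = (-2985984) + (82944) + (-576) + (72) + (-4) = -2903548; answer -2903548

-2903548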